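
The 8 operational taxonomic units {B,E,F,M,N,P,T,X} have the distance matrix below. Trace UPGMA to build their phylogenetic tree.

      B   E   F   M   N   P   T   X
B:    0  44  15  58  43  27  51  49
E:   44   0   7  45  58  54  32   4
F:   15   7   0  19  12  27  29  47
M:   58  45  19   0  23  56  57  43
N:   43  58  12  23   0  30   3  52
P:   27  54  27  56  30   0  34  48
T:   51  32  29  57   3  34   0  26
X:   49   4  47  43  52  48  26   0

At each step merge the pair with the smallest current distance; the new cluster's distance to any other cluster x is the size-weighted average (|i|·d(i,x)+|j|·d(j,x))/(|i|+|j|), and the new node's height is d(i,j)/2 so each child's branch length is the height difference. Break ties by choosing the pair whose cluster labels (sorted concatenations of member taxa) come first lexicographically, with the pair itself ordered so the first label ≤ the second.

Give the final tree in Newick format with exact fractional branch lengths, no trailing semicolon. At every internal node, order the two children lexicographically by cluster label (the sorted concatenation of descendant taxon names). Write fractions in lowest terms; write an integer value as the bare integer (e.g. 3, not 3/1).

(((((B:15/2,F:15/2):6,P:27/2):37/12,(N:3/2,T:3/2):181/12):64/15,(E:2,X:2):377/20):13/20,M:43/2)

iteration 1: select N,T (d=3); attach at lengths (3/2, 3/2); label the merged cluster NT
  updated: d(B,NT)=47, d(E,NT)=45, d(F,NT)=41/2, d(M,NT)=40, d(NT,P)=32, d(NT,X)=39
iteration 2: select E,X (d=4); attach at lengths (2, 2); label the merged cluster EX
  updated: d(B,EX)=93/2, d(EX,F)=27, d(EX,M)=44, d(EX,NT)=42, d(EX,P)=51
iteration 3: select B,F (d=15); attach at lengths (15/2, 15/2); label the merged cluster BF
  updated: d(BF,EX)=147/4, d(BF,M)=77/2, d(BF,NT)=135/4, d(BF,P)=27
iteration 4: select BF,P (d=27); attach at lengths (6, 27/2); label the merged cluster BFP
  updated: d(BFP,EX)=83/2, d(BFP,M)=133/3, d(BFP,NT)=199/6
iteration 5: select BFP,NT (d=199/6); attach at lengths (37/12, 181/12); label the merged cluster BFNPT
  updated: d(BFNPT,EX)=417/10, d(BFNPT,M)=213/5
iteration 6: select BFNPT,EX (d=417/10); attach at lengths (64/15, 377/20); label the merged cluster BEFNPTX
  updated: d(BEFNPTX,M)=43
iteration 7: select BEFNPTX,M (d=43); attach at lengths (13/20, 43/2); label the merged cluster BEFMNPTX
final tree: (((((B:15/2,F:15/2):6,P:27/2):37/12,(N:3/2,T:3/2):181/12):64/15,(E:2,X:2):377/20):13/20,M:43/2)
total length: 1574/15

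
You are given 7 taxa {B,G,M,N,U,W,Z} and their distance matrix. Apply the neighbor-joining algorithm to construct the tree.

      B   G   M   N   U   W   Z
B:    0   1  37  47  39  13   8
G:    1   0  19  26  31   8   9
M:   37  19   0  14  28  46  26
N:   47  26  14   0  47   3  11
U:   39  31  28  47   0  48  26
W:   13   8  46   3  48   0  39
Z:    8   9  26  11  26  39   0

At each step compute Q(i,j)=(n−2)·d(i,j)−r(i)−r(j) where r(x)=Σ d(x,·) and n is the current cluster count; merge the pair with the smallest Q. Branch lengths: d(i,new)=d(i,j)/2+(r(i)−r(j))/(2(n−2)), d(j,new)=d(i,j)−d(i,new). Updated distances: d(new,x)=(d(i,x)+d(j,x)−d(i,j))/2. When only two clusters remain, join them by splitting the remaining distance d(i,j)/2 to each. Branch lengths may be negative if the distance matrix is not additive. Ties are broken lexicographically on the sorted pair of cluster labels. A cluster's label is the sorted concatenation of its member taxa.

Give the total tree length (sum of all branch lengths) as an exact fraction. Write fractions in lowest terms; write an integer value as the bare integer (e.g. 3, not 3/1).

529/8

1. join N+W (d=3, Q=-290) ⇒ NW; edges |N|=3/5, |W|=12/5
  updated: d(B,NW)=57/2, d(G,NW)=31/2, d(M,NW)=57/2, d(NW,U)=46, d(NW,Z)=47/2
2. join M+U (d=28, Q=-393/2) ⇒ MU; edges |M|=161/16, |U|=287/16
  updated: d(B,MU)=24, d(G,MU)=11, d(MU,NW)=93/4, d(MU,Z)=12
3. join B+G (d=1, Q=-95) ⇒ BG; edges |B|=14/3, |G|=-11/3
  updated: d(BG,MU)=17, d(BG,NW)=43/2, d(BG,Z)=8
4. join BG+Z (d=8, Q=-74) ⇒ BGZ; edges |BG|=19/4, |Z|=13/4
  updated: d(BGZ,MU)=21/2, d(BGZ,NW)=37/2
5. join BGZ+MU (d=21/2, Q=-209/4) ⇒ BGMUZ; edges |BGZ|=23/8, |MU|=61/8
  updated: d(BGMUZ,NW)=125/8
6. join BGMUZ+NW (d=125/8) ⇒ BGMNUWZ; edges |BGMUZ|=125/16, |NW|=125/16
final tree: ((((B:14/3,G:-11/3):19/4,Z:13/4):23/8,(M:161/16,U:287/16):61/8):125/16,(N:3/5,W:12/5):125/16)
total length: 529/8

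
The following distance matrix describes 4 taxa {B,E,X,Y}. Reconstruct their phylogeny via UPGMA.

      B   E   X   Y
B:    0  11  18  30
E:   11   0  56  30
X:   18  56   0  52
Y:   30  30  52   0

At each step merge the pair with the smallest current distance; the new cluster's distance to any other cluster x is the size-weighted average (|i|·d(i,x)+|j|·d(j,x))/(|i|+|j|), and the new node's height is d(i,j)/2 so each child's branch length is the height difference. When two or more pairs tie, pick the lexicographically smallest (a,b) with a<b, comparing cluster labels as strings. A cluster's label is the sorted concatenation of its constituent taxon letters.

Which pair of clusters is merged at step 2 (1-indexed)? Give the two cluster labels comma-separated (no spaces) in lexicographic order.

BE,Y

step 1: merge (B,E) at d=11; branch lengths B→11/2, E→11/2; new cluster BE
  updated: d(BE,X)=37, d(BE,Y)=30
step 2: merge (BE,Y) at d=30; branch lengths BE→19/2, Y→15; new cluster BEY
  updated: d(BEY,X)=42
step 3: merge (BEY,X) at d=42; branch lengths BEY→6, X→21; new cluster BEXY
final tree: (((B:11/2,E:11/2):19/2,Y:15):6,X:21)
total length: 125/2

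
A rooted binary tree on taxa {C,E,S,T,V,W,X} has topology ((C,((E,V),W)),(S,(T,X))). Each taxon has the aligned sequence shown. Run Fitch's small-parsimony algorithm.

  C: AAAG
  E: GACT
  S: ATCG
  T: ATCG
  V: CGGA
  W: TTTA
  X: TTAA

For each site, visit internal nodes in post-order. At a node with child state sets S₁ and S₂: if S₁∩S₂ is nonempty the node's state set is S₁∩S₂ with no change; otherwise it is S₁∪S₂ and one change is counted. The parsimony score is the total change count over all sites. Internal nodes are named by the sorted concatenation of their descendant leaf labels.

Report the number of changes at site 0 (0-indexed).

4

site 0, node EV: E={G} ∪ V={C} → {C,G} (+1)
site 0, node EVW: EV={C,G} ∪ W={T} → {C,G,T} (+1)
site 0, node CEVW: C={A} ∪ EVW={C,G,T} → {A,C,G,T} (+1)
site 0, node TX: T={A} ∪ X={T} → {A,T} (+1)
site 0, node STX: S={A} ∩ TX={A,T} → {A} (+0)
site 0, node CESTVWX: CEVW={A,C,G,T} ∩ STX={A} → {A} (+0)
site 1, node EV: E={A} ∪ V={G} → {A,G} (+1)
site 1, node EVW: EV={A,G} ∪ W={T} → {A,G,T} (+1)
site 1, node CEVW: C={A} ∩ EVW={A,G,T} → {A} (+0)
site 1, node TX: T={T} ∩ X={T} → {T} (+0)
site 1, node STX: S={T} ∩ TX={T} → {T} (+0)
site 1, node CESTVWX: CEVW={A} ∪ STX={T} → {A,T} (+1)
site 2, node EV: E={C} ∪ V={G} → {C,G} (+1)
site 2, node EVW: EV={C,G} ∪ W={T} → {C,G,T} (+1)
site 2, node CEVW: C={A} ∪ EVW={C,G,T} → {A,C,G,T} (+1)
site 2, node TX: T={C} ∪ X={A} → {A,C} (+1)
site 2, node STX: S={C} ∩ TX={A,C} → {C} (+0)
site 2, node CESTVWX: CEVW={A,C,G,T} ∩ STX={C} → {C} (+0)
site 3, node EV: E={T} ∪ V={A} → {A,T} (+1)
site 3, node EVW: EV={A,T} ∩ W={A} → {A} (+0)
site 3, node CEVW: C={G} ∪ EVW={A} → {A,G} (+1)
site 3, node TX: T={G} ∪ X={A} → {A,G} (+1)
site 3, node STX: S={G} ∩ TX={A,G} → {G} (+0)
site 3, node CESTVWX: CEVW={A,G} ∩ STX={G} → {G} (+0)
per-site changes: [4, 3, 4, 3]; total = 14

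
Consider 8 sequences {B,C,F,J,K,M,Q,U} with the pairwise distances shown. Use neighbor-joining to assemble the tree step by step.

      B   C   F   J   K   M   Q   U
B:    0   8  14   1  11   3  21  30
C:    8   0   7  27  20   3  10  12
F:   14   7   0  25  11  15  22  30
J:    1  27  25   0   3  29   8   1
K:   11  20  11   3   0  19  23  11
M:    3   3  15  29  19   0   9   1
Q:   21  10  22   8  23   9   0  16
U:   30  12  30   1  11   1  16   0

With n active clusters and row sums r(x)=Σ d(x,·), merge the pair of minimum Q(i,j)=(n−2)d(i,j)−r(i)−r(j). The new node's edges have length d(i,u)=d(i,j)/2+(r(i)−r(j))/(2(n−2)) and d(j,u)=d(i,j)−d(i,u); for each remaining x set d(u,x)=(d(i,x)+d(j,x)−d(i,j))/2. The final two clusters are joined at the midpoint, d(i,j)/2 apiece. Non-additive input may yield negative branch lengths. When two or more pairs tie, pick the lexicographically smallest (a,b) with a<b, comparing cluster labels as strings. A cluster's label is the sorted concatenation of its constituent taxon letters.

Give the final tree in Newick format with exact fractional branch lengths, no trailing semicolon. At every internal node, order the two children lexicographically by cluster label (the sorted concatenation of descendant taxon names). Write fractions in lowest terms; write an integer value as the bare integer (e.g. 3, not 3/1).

(((B:97/32,M:-1/32):69/32,(C:-3/16,F:115/16):91/32):85/64,(((J:-1/12,U:13/12):71/20,K:59/20):47/8,Q:65/8):85/64)

step 1: merge (J,U) at d=1, Q=-189; branch lengths J→-1/12, U→13/12; new cluster JU
  updated: d(B,JU)=15, d(C,JU)=19, d(F,JU)=27, d(JU,K)=13/2, d(JU,M)=29/2, d(JU,Q)=23/2
step 2: merge (JU,K) at d=13/2, Q=-303/2; branch lengths JU→71/20, K→59/20; new cluster JKU
  updated: d(B,JKU)=39/4, d(C,JKU)=65/4, d(F,JKU)=63/4, d(JKU,M)=27/2, d(JKU,Q)=14
step 3: merge (C,F) at d=7, Q=-90; branch lengths C→-3/16, F→115/16; new cluster CF
  updated: d(B,CF)=15/2, d(CF,JKU)=25/2, d(CF,M)=11/2, d(CF,Q)=25/2
step 4: merge (JKU,Q) at d=14, Q=-257/4; branch lengths JKU→47/8, Q→65/8; new cluster JKQU
  updated: d(B,JKQU)=67/8, d(CF,JKQU)=11/2, d(JKQU,M)=17/4
step 5: merge (B,M) at d=3, Q=-205/8; branch lengths B→97/32, M→-1/32; new cluster BM
  updated: d(BM,CF)=5, d(BM,JKQU)=77/16
step 6: merge (BM,CF) at d=5, Q=-245/16; branch lengths BM→69/32, CF→91/32; new cluster BCFM
  updated: d(BCFM,JKQU)=85/32
step 7: merge (BCFM,JKQU) at d=85/32; branch lengths BCFM→85/64, JKQU→85/64; new cluster BCFJKMQU
final tree: (((B:97/32,M:-1/32):69/32,(C:-3/16,F:115/16):91/32):85/64,(((J:-1/12,U:13/12):71/20,K:59/20):47/8,Q:65/8):85/64)
total length: 1253/32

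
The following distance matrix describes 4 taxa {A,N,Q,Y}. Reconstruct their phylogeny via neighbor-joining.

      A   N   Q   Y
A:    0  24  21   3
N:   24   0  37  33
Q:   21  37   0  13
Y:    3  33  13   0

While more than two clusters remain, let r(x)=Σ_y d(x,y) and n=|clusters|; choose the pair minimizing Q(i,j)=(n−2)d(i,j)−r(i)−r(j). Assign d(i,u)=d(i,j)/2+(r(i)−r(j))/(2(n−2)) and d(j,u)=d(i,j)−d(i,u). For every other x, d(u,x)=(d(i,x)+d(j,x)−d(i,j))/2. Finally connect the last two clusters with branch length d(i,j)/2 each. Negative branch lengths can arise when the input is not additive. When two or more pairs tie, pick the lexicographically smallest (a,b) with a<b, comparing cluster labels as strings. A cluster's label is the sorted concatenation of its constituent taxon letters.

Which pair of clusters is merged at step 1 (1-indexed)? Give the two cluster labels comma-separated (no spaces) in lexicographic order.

1. join A+N (d=24, Q=-94) ⇒ AN; edges |A|=1/2, |N|=47/2
  updated: d(AN,Q)=17, d(AN,Y)=6
2. join AN+Q (d=17, Q=-36) ⇒ ANQ; edges |AN|=5, |Q|=12
  updated: d(ANQ,Y)=1
3. join ANQ+Y (d=1) ⇒ ANQY; edges |ANQ|=1/2, |Y|=1/2
final tree: (((A:1/2,N:47/2):5,Q:12):1/2,Y:1/2)
total length: 42

A,N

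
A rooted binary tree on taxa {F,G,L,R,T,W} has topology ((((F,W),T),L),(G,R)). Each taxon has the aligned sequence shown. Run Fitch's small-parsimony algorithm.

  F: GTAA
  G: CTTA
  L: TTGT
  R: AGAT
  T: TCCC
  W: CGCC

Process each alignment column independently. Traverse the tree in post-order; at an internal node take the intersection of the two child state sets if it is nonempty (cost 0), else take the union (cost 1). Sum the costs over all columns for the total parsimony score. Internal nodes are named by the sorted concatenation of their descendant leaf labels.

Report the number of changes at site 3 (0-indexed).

3

[col 0] FW: children F:{G}, W:{C} ∪→ {C,G}; cost 1
[col 0] FTW: children FW:{C,G}, T:{T} ∪→ {C,G,T}; cost 1
[col 0] FLTW: children FTW:{C,G,T}, L:{T} ∩→ {T}; cost 0
[col 0] GR: children G:{C}, R:{A} ∪→ {A,C}; cost 1
[col 0] FGLRTW: children FLTW:{T}, GR:{A,C} ∪→ {A,C,T}; cost 1
[col 1] FW: children F:{T}, W:{G} ∪→ {G,T}; cost 1
[col 1] FTW: children FW:{G,T}, T:{C} ∪→ {C,G,T}; cost 1
[col 1] FLTW: children FTW:{C,G,T}, L:{T} ∩→ {T}; cost 0
[col 1] GR: children G:{T}, R:{G} ∪→ {G,T}; cost 1
[col 1] FGLRTW: children FLTW:{T}, GR:{G,T} ∩→ {T}; cost 0
[col 2] FW: children F:{A}, W:{C} ∪→ {A,C}; cost 1
[col 2] FTW: children FW:{A,C}, T:{C} ∩→ {C}; cost 0
[col 2] FLTW: children FTW:{C}, L:{G} ∪→ {C,G}; cost 1
[col 2] GR: children G:{T}, R:{A} ∪→ {A,T}; cost 1
[col 2] FGLRTW: children FLTW:{C,G}, GR:{A,T} ∪→ {A,C,G,T}; cost 1
[col 3] FW: children F:{A}, W:{C} ∪→ {A,C}; cost 1
[col 3] FTW: children FW:{A,C}, T:{C} ∩→ {C}; cost 0
[col 3] FLTW: children FTW:{C}, L:{T} ∪→ {C,T}; cost 1
[col 3] GR: children G:{A}, R:{T} ∪→ {A,T}; cost 1
[col 3] FGLRTW: children FLTW:{C,T}, GR:{A,T} ∩→ {T}; cost 0
per-site changes: [4, 3, 4, 3]; total = 14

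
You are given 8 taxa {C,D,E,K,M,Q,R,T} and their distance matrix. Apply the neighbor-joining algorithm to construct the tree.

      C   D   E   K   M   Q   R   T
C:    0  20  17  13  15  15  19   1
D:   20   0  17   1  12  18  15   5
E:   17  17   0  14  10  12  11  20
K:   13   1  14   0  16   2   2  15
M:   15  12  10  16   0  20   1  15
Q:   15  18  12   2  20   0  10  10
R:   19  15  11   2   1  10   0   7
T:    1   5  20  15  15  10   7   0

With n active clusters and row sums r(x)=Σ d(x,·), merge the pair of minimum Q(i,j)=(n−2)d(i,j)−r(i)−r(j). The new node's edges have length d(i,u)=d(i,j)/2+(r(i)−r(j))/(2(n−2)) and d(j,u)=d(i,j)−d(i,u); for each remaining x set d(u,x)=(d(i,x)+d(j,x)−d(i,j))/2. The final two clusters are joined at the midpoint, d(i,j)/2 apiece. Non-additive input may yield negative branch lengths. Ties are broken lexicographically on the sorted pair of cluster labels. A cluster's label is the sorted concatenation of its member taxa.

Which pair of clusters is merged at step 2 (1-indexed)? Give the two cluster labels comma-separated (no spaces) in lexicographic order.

iteration 1: select C,T (d=1, Q=-167); attach at lengths (11/4, -7/4); label the merged cluster CT
  updated: d(CT,D)=12, d(CT,E)=18, d(CT,K)=27/2, d(CT,M)=29/2, d(CT,Q)=12, d(CT,R)=25/2
iteration 2: select M,R (d=1, Q=-120); attach at lengths (27/10, -17/10); label the merged cluster MR
  updated: d(CT,MR)=13, d(D,MR)=13, d(E,MR)=10, d(K,MR)=17/2, d(MR,Q)=29/2
iteration 3: select D,K (d=1, Q=-96); attach at lengths (13/4, -9/4); label the merged cluster DK
  updated: d(CT,DK)=49/4, d(DK,E)=15, d(DK,MR)=41/4, d(DK,Q)=19/2
iteration 4: select E,MR (d=10, Q=-291/4); attach at lengths (149/24, 91/24); label the merged cluster EMR
  updated: d(CT,EMR)=21/2, d(DK,EMR)=61/8, d(EMR,Q)=33/4
iteration 5: select CT,Q (d=12, Q=-81/2); attach at lengths (29/4, 19/4); label the merged cluster CQT
  updated: d(CQT,DK)=39/8, d(CQT,EMR)=27/8
iteration 6: select CQT,DK (d=39/8, Q=-127/8); attach at lengths (5/16, 73/16); label the merged cluster CDKQT
  updated: d(CDKQT,EMR)=49/16
iteration 7: select CDKQT,EMR (d=49/16); attach at lengths (49/32, 49/32); label the merged cluster CDEKMQRT
final tree: ((((C:11/4,T:-7/4):29/4,Q:19/4):5/16,(D:13/4,K:-9/4):73/16):49/32,(E:149/24,(M:27/10,R:-17/10):91/24):49/32)
total length: 527/16

M,R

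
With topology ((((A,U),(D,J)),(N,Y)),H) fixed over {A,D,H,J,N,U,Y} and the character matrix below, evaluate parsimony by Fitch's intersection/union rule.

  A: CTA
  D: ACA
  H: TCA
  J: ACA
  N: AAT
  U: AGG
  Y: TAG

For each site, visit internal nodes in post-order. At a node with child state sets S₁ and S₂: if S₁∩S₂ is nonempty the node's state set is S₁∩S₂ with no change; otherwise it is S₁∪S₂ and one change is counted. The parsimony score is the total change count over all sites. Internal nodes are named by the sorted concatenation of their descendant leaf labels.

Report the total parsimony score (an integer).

9

AU@0: {C} ∪ {A} = {A,C} (union, +1)
DJ@0: {A} ∩ {A} = {A} (intersection, +0)
ADJU@0: {A,C} ∩ {A} = {A} (intersection, +0)
NY@0: {A} ∪ {T} = {A,T} (union, +1)
ADJNUY@0: {A} ∩ {A,T} = {A} (intersection, +0)
ADHJNUY@0: {A} ∪ {T} = {A,T} (union, +1)
AU@1: {T} ∪ {G} = {G,T} (union, +1)
DJ@1: {C} ∩ {C} = {C} (intersection, +0)
ADJU@1: {G,T} ∪ {C} = {C,G,T} (union, +1)
NY@1: {A} ∩ {A} = {A} (intersection, +0)
ADJNUY@1: {C,G,T} ∪ {A} = {A,C,G,T} (union, +1)
ADHJNUY@1: {A,C,G,T} ∩ {C} = {C} (intersection, +0)
AU@2: {A} ∪ {G} = {A,G} (union, +1)
DJ@2: {A} ∩ {A} = {A} (intersection, +0)
ADJU@2: {A,G} ∩ {A} = {A} (intersection, +0)
NY@2: {T} ∪ {G} = {G,T} (union, +1)
ADJNUY@2: {A} ∪ {G,T} = {A,G,T} (union, +1)
ADHJNUY@2: {A,G,T} ∩ {A} = {A} (intersection, +0)
per-site changes: [3, 3, 3]; total = 9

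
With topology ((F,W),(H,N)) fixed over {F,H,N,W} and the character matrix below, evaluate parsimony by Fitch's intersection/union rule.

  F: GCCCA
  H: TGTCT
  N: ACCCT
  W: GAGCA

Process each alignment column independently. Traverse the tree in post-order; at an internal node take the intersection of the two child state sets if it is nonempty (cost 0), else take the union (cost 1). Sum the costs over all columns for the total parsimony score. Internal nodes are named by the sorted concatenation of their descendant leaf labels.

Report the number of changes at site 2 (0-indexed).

2

site 0, node FW: F={G} ∩ W={G} → {G} (+0)
site 0, node HN: H={T} ∪ N={A} → {A,T} (+1)
site 0, node FHNW: FW={G} ∪ HN={A,T} → {A,G,T} (+1)
site 1, node FW: F={C} ∪ W={A} → {A,C} (+1)
site 1, node HN: H={G} ∪ N={C} → {C,G} (+1)
site 1, node FHNW: FW={A,C} ∩ HN={C,G} → {C} (+0)
site 2, node FW: F={C} ∪ W={G} → {C,G} (+1)
site 2, node HN: H={T} ∪ N={C} → {C,T} (+1)
site 2, node FHNW: FW={C,G} ∩ HN={C,T} → {C} (+0)
site 3, node FW: F={C} ∩ W={C} → {C} (+0)
site 3, node HN: H={C} ∩ N={C} → {C} (+0)
site 3, node FHNW: FW={C} ∩ HN={C} → {C} (+0)
site 4, node FW: F={A} ∩ W={A} → {A} (+0)
site 4, node HN: H={T} ∩ N={T} → {T} (+0)
site 4, node FHNW: FW={A} ∪ HN={T} → {A,T} (+1)
per-site changes: [2, 2, 2, 0, 1]; total = 7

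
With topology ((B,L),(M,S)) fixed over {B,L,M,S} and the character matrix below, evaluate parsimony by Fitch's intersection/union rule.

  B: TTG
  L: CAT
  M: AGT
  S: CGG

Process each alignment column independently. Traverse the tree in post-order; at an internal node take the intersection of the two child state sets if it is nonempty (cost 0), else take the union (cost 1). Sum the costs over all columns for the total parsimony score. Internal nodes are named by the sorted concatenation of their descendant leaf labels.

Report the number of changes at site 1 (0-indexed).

[col 0] BL: children B:{T}, L:{C} ∪→ {C,T}; cost 1
[col 0] MS: children M:{A}, S:{C} ∪→ {A,C}; cost 1
[col 0] BLMS: children BL:{C,T}, MS:{A,C} ∩→ {C}; cost 0
[col 1] BL: children B:{T}, L:{A} ∪→ {A,T}; cost 1
[col 1] MS: children M:{G}, S:{G} ∩→ {G}; cost 0
[col 1] BLMS: children BL:{A,T}, MS:{G} ∪→ {A,G,T}; cost 1
[col 2] BL: children B:{G}, L:{T} ∪→ {G,T}; cost 1
[col 2] MS: children M:{T}, S:{G} ∪→ {G,T}; cost 1
[col 2] BLMS: children BL:{G,T}, MS:{G,T} ∩→ {G,T}; cost 0
per-site changes: [2, 2, 2]; total = 6

2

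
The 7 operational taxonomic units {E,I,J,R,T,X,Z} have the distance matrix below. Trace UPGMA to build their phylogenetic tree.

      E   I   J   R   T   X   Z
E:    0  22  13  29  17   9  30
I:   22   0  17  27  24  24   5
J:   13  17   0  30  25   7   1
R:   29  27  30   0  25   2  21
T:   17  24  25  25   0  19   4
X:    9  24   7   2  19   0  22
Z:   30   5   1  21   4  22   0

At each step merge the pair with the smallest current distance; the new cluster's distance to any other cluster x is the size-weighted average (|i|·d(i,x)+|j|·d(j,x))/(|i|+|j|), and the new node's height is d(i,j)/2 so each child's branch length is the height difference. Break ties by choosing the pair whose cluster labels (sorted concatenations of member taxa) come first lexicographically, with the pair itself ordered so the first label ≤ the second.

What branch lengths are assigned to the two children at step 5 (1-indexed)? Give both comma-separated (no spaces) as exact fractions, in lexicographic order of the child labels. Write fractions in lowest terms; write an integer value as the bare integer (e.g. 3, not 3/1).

1. join J+Z (d=1) ⇒ JZ; edges |J|=1/2, |Z|=1/2
  updated: d(E,JZ)=43/2, d(I,JZ)=11, d(JZ,R)=51/2, d(JZ,T)=29/2, d(JZ,X)=29/2
2. join R+X (d=2) ⇒ RX; edges |R|=1, |X|=1
  updated: d(E,RX)=19, d(I,RX)=51/2, d(JZ,RX)=20, d(RX,T)=22
3. join I+JZ (d=11) ⇒ IJZ; edges |I|=11/2, |JZ|=5
  updated: d(E,IJZ)=65/3, d(IJZ,RX)=131/6, d(IJZ,T)=53/3
4. join E+T (d=17) ⇒ ET; edges |E|=17/2, |T|=17/2
  updated: d(ET,IJZ)=59/3, d(ET,RX)=41/2
5. join ET+IJZ (d=59/3) ⇒ EIJTZ; edges |ET|=4/3, |IJZ|=13/3
  updated: d(EIJTZ,RX)=213/10
6. join EIJTZ+RX (d=213/10) ⇒ EIJRTXZ; edges |EIJTZ|=49/60, |RX|=193/20
final tree: (((E:17/2,T:17/2):4/3,(I:11/2,(J:1/2,Z:1/2):5):13/3):49/60,(R:1,X:1):193/20)
total length: 1399/30

4/3,13/3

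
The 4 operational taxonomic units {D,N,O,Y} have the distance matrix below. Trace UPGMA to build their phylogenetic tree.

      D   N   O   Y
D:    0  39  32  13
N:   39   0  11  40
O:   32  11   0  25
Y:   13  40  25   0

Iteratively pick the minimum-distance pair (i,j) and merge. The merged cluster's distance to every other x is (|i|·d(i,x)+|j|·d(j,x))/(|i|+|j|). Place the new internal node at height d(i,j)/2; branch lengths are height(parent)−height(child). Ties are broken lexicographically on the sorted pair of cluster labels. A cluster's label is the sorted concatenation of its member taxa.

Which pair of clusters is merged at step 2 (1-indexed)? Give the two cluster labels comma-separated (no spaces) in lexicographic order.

D,Y

step 1: merge (N,O) at d=11; branch lengths N→11/2, O→11/2; new cluster NO
  updated: d(D,NO)=71/2, d(NO,Y)=65/2
step 2: merge (D,Y) at d=13; branch lengths D→13/2, Y→13/2; new cluster DY
  updated: d(DY,NO)=34
step 3: merge (DY,NO) at d=34; branch lengths DY→21/2, NO→23/2; new cluster DNOY
final tree: ((D:13/2,Y:13/2):21/2,(N:11/2,O:11/2):23/2)
total length: 46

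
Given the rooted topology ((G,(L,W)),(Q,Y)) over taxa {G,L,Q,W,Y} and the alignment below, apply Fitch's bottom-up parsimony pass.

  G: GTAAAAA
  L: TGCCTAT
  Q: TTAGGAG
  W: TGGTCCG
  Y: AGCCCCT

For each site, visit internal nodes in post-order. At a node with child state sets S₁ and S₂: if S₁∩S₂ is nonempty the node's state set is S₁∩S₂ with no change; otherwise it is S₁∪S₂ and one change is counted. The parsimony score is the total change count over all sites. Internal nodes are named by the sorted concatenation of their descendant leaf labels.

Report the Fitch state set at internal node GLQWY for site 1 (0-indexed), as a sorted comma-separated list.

G,T

site 0, node LW: L={T} ∩ W={T} → {T} (+0)
site 0, node GLW: G={G} ∪ LW={T} → {G,T} (+1)
site 0, node QY: Q={T} ∪ Y={A} → {A,T} (+1)
site 0, node GLQWY: GLW={G,T} ∩ QY={A,T} → {T} (+0)
site 1, node LW: L={G} ∩ W={G} → {G} (+0)
site 1, node GLW: G={T} ∪ LW={G} → {G,T} (+1)
site 1, node QY: Q={T} ∪ Y={G} → {G,T} (+1)
site 1, node GLQWY: GLW={G,T} ∩ QY={G,T} → {G,T} (+0)
site 2, node LW: L={C} ∪ W={G} → {C,G} (+1)
site 2, node GLW: G={A} ∪ LW={C,G} → {A,C,G} (+1)
site 2, node QY: Q={A} ∪ Y={C} → {A,C} (+1)
site 2, node GLQWY: GLW={A,C,G} ∩ QY={A,C} → {A,C} (+0)
site 3, node LW: L={C} ∪ W={T} → {C,T} (+1)
site 3, node GLW: G={A} ∪ LW={C,T} → {A,C,T} (+1)
site 3, node QY: Q={G} ∪ Y={C} → {C,G} (+1)
site 3, node GLQWY: GLW={A,C,T} ∩ QY={C,G} → {C} (+0)
site 4, node LW: L={T} ∪ W={C} → {C,T} (+1)
site 4, node GLW: G={A} ∪ LW={C,T} → {A,C,T} (+1)
site 4, node QY: Q={G} ∪ Y={C} → {C,G} (+1)
site 4, node GLQWY: GLW={A,C,T} ∩ QY={C,G} → {C} (+0)
site 5, node LW: L={A} ∪ W={C} → {A,C} (+1)
site 5, node GLW: G={A} ∩ LW={A,C} → {A} (+0)
site 5, node QY: Q={A} ∪ Y={C} → {A,C} (+1)
site 5, node GLQWY: GLW={A} ∩ QY={A,C} → {A} (+0)
site 6, node LW: L={T} ∪ W={G} → {G,T} (+1)
site 6, node GLW: G={A} ∪ LW={G,T} → {A,G,T} (+1)
site 6, node QY: Q={G} ∪ Y={T} → {G,T} (+1)
site 6, node GLQWY: GLW={A,G,T} ∩ QY={G,T} → {G,T} (+0)
per-site changes: [2, 2, 3, 3, 3, 2, 3]; total = 18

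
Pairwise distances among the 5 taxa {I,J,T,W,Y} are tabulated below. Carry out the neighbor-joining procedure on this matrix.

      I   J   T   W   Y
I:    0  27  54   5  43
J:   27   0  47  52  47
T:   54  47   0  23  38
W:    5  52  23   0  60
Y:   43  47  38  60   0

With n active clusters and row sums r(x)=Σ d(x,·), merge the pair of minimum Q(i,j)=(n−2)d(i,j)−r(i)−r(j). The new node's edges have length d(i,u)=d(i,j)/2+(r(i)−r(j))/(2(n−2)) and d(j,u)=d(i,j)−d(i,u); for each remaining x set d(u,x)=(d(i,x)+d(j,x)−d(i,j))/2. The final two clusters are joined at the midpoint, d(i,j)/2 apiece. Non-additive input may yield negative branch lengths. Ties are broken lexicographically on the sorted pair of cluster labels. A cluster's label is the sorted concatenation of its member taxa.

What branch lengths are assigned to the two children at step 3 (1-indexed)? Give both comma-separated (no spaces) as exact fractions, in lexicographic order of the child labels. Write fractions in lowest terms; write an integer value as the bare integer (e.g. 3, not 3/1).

iteration 1: select I,W (d=5, Q=-254); attach at lengths (2/3, 13/3); label the merged cluster IW
  updated: d(IW,J)=37, d(IW,T)=36, d(IW,Y)=49
iteration 2: select IW,J (d=37, Q=-179); attach at lengths (65/4, 83/4); label the merged cluster IJW
  updated: d(IJW,T)=23, d(IJW,Y)=59/2
iteration 3: select IJW,T (d=23, Q=-181/2); attach at lengths (29/4, 63/4); label the merged cluster IJTW
  updated: d(IJTW,Y)=89/4
iteration 4: select IJTW,Y (d=89/4); attach at lengths (89/8, 89/8); label the merged cluster IJTWY
final tree: ((((I:2/3,W:13/3):65/4,J:83/4):29/4,T:63/4):89/8,Y:89/8)
total length: 349/4

29/4,63/4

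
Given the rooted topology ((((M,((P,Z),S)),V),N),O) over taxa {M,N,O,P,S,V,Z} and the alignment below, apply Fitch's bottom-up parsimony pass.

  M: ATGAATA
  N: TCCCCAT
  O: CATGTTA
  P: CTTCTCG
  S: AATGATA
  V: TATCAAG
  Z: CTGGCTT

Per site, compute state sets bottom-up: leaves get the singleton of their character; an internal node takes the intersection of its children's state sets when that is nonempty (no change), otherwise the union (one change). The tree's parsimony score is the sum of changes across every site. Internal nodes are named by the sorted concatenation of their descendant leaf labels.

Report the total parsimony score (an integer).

PZ@0: {C} ∩ {C} = {C} (intersection, +0)
PSZ@0: {C} ∪ {A} = {A,C} (union, +1)
MPSZ@0: {A} ∩ {A,C} = {A} (intersection, +0)
MPSVZ@0: {A} ∪ {T} = {A,T} (union, +1)
MNPSVZ@0: {A,T} ∩ {T} = {T} (intersection, +0)
MNOPSVZ@0: {T} ∪ {C} = {C,T} (union, +1)
PZ@1: {T} ∩ {T} = {T} (intersection, +0)
PSZ@1: {T} ∪ {A} = {A,T} (union, +1)
MPSZ@1: {T} ∩ {A,T} = {T} (intersection, +0)
MPSVZ@1: {T} ∪ {A} = {A,T} (union, +1)
MNPSVZ@1: {A,T} ∪ {C} = {A,C,T} (union, +1)
MNOPSVZ@1: {A,C,T} ∩ {A} = {A} (intersection, +0)
PZ@2: {T} ∪ {G} = {G,T} (union, +1)
PSZ@2: {G,T} ∩ {T} = {T} (intersection, +0)
MPSZ@2: {G} ∪ {T} = {G,T} (union, +1)
MPSVZ@2: {G,T} ∩ {T} = {T} (intersection, +0)
MNPSVZ@2: {T} ∪ {C} = {C,T} (union, +1)
MNOPSVZ@2: {C,T} ∩ {T} = {T} (intersection, +0)
PZ@3: {C} ∪ {G} = {C,G} (union, +1)
PSZ@3: {C,G} ∩ {G} = {G} (intersection, +0)
MPSZ@3: {A} ∪ {G} = {A,G} (union, +1)
MPSVZ@3: {A,G} ∪ {C} = {A,C,G} (union, +1)
MNPSVZ@3: {A,C,G} ∩ {C} = {C} (intersection, +0)
MNOPSVZ@3: {C} ∪ {G} = {C,G} (union, +1)
PZ@4: {T} ∪ {C} = {C,T} (union, +1)
PSZ@4: {C,T} ∪ {A} = {A,C,T} (union, +1)
MPSZ@4: {A} ∩ {A,C,T} = {A} (intersection, +0)
MPSVZ@4: {A} ∩ {A} = {A} (intersection, +0)
MNPSVZ@4: {A} ∪ {C} = {A,C} (union, +1)
MNOPSVZ@4: {A,C} ∪ {T} = {A,C,T} (union, +1)
PZ@5: {C} ∪ {T} = {C,T} (union, +1)
PSZ@5: {C,T} ∩ {T} = {T} (intersection, +0)
MPSZ@5: {T} ∩ {T} = {T} (intersection, +0)
MPSVZ@5: {T} ∪ {A} = {A,T} (union, +1)
MNPSVZ@5: {A,T} ∩ {A} = {A} (intersection, +0)
MNOPSVZ@5: {A} ∪ {T} = {A,T} (union, +1)
PZ@6: {G} ∪ {T} = {G,T} (union, +1)
PSZ@6: {G,T} ∪ {A} = {A,G,T} (union, +1)
MPSZ@6: {A} ∩ {A,G,T} = {A} (intersection, +0)
MPSVZ@6: {A} ∪ {G} = {A,G} (union, +1)
MNPSVZ@6: {A,G} ∪ {T} = {A,G,T} (union, +1)
MNOPSVZ@6: {A,G,T} ∩ {A} = {A} (intersection, +0)
per-site changes: [3, 3, 3, 4, 4, 3, 4]; total = 24

24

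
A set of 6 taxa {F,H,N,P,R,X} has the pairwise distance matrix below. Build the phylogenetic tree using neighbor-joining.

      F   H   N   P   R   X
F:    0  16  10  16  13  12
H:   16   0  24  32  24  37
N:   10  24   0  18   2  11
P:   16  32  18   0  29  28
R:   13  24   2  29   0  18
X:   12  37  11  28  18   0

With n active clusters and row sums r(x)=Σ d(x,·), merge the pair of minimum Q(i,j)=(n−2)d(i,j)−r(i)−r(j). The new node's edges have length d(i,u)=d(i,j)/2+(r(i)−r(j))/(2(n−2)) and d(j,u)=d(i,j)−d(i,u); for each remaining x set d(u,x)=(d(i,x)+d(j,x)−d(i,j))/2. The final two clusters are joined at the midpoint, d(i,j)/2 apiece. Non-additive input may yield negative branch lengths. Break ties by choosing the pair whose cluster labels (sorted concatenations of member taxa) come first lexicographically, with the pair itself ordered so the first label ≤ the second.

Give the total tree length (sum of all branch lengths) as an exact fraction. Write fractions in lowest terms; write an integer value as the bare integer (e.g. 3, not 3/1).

827/16

iteration 1: select N,R (d=2, Q=-143); attach at lengths (-13/8, 29/8); label the merged cluster NR
  updated: d(F,NR)=21/2, d(H,NR)=23, d(NR,P)=45/2, d(NR,X)=27/2
iteration 2: select NR,X (d=27/2, Q=-239/2); attach at lengths (13/4, 41/4); label the merged cluster NRX
  updated: d(F,NRX)=9/2, d(H,NRX)=93/4, d(NRX,P)=37/2
iteration 3: select F,H (d=16, Q=-303/4); attach at lengths (-11/16, 267/16); label the merged cluster FH
  updated: d(FH,NRX)=47/8, d(FH,P)=16
iteration 4: select FH,NRX (d=47/8, Q=-323/8); attach at lengths (27/16, 67/16); label the merged cluster FHNRX
  updated: d(FHNRX,P)=229/16
iteration 5: select FHNRX,P (d=229/16); attach at lengths (229/32, 229/32); label the merged cluster FHNPRX
final tree: (((F:-11/16,H:267/16):27/16,((N:-13/8,R:29/8):13/4,X:41/4):67/16):229/32,P:229/32)
total length: 827/16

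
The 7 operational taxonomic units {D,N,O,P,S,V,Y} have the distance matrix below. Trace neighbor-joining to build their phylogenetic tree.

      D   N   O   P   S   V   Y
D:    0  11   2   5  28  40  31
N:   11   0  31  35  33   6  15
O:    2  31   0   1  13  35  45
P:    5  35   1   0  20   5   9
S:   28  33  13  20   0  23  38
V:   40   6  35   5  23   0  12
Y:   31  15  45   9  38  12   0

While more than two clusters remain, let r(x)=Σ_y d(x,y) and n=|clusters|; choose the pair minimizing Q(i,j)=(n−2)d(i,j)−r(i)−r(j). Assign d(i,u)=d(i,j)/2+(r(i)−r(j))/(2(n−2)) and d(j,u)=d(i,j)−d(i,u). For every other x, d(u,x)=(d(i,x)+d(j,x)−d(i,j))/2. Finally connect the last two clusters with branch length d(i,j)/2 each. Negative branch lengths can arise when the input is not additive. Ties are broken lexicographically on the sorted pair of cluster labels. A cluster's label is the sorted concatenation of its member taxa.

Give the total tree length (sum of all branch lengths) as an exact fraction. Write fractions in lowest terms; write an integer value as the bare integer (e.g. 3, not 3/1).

1629/32

iteration 1: select D,O (d=2, Q=-234); attach at lengths (0, 2); label the merged cluster DO
  updated: d(DO,N)=20, d(DO,P)=2, d(DO,S)=39/2, d(DO,V)=73/2, d(DO,Y)=37
iteration 2: select DO,P (d=2, Q=-178); attach at lengths (13/2, -9/2); label the merged cluster DOP
  updated: d(DOP,N)=53/2, d(DOP,S)=75/4, d(DOP,V)=79/4, d(DOP,Y)=22
iteration 3: select DOP,S (d=75/4, Q=-287/2); attach at lengths (61/12, 41/3); label the merged cluster DOPS
  updated: d(DOPS,N)=163/8, d(DOPS,V)=12, d(DOPS,Y)=165/8
iteration 4: select DOPS,Y (d=165/8, Q=-475/8); attach at lengths (373/32, 287/32); label the merged cluster DOPSY
  updated: d(DOPSY,N)=59/8, d(DOPSY,V)=27/16
iteration 5: select DOPSY,N (d=59/8, Q=-241/16); attach at lengths (49/32, 187/32); label the merged cluster DNOPSY
  updated: d(DNOPSY,V)=5/32
iteration 6: select DNOPSY,V (d=5/32); attach at lengths (5/64, 5/64); label the merged cluster DNOPSVY
final tree: ((((((D:0,O:2):13/2,P:-9/2):61/12,S:41/3):373/32,Y:287/32):49/32,N:187/32):5/64,V:5/64)
total length: 1629/32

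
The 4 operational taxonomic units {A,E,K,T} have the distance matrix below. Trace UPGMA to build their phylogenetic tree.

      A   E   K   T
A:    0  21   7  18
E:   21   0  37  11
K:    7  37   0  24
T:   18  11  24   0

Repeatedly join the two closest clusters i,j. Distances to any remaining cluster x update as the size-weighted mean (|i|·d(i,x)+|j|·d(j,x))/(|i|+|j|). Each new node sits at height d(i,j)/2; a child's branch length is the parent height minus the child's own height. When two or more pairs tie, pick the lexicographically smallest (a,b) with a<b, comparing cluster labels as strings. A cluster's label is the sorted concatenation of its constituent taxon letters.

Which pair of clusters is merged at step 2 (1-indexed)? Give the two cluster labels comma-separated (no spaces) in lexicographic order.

E,T

1. join A+K (d=7) ⇒ AK; edges |A|=7/2, |K|=7/2
  updated: d(AK,E)=29, d(AK,T)=21
2. join E+T (d=11) ⇒ ET; edges |E|=11/2, |T|=11/2
  updated: d(AK,ET)=25
3. join AK+ET (d=25) ⇒ AEKT; edges |AK|=9, |ET|=7
final tree: ((A:7/2,K:7/2):9,(E:11/2,T:11/2):7)
total length: 34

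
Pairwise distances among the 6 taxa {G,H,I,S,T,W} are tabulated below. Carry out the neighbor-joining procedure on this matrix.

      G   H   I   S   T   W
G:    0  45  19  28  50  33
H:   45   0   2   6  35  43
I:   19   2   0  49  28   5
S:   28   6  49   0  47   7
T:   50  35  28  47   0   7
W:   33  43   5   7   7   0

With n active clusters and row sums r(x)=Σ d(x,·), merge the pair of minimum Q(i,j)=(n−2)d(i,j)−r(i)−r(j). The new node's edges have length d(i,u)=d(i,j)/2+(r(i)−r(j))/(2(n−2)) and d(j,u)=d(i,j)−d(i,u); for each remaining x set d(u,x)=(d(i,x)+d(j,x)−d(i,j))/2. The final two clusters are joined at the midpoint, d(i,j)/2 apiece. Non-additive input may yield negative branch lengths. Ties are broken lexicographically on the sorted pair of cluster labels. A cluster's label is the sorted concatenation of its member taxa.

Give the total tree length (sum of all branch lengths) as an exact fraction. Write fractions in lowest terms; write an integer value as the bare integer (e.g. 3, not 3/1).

1. join H+S (d=6, Q=-244) ⇒ HS; edges |H|=9/4, |S|=15/4
  updated: d(G,HS)=67/2, d(HS,I)=45/2, d(HS,T)=38, d(HS,W)=22
2. join T+W (d=7, Q=-169) ⇒ TW; edges |T|=77/6, |W|=-35/6
  updated: d(G,TW)=38, d(HS,TW)=53/2, d(I,TW)=13
3. join G+I (d=19, Q=-107) ⇒ GI; edges |G|=37/2, |I|=1/2
  updated: d(GI,HS)=37/2, d(GI,TW)=16
4. join GI+HS (d=37/2, Q=-61) ⇒ GHIS; edges |GI|=4, |HS|=29/2
  updated: d(GHIS,TW)=12
5. join GHIS+TW (d=12) ⇒ GHISTW; edges |GHIS|=6, |TW|=6
final tree: (((G:37/2,I:1/2):4,(H:9/4,S:15/4):29/2):6,(T:77/6,W:-35/6):6)
total length: 125/2

125/2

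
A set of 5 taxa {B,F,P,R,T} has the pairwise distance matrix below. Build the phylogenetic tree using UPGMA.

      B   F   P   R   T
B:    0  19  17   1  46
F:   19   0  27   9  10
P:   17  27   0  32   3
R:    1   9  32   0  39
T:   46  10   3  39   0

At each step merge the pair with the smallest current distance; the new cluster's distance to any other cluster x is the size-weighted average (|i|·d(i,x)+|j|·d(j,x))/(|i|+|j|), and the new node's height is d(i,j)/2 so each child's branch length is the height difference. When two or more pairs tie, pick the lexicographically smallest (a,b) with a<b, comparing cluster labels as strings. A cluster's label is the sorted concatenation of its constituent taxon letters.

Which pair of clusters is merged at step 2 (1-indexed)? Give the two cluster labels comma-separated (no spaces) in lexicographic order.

P,T

1. join B+R (d=1) ⇒ BR; edges |B|=1/2, |R|=1/2
  updated: d(BR,F)=14, d(BR,P)=49/2, d(BR,T)=85/2
2. join P+T (d=3) ⇒ PT; edges |P|=3/2, |T|=3/2
  updated: d(BR,PT)=67/2, d(F,PT)=37/2
3. join BR+F (d=14) ⇒ BFR; edges |BR|=13/2, |F|=7
  updated: d(BFR,PT)=57/2
4. join BFR+PT (d=57/2) ⇒ BFPRT; edges |BFR|=29/4, |PT|=51/4
final tree: (((B:1/2,R:1/2):13/2,F:7):29/4,(P:3/2,T:3/2):51/4)
total length: 75/2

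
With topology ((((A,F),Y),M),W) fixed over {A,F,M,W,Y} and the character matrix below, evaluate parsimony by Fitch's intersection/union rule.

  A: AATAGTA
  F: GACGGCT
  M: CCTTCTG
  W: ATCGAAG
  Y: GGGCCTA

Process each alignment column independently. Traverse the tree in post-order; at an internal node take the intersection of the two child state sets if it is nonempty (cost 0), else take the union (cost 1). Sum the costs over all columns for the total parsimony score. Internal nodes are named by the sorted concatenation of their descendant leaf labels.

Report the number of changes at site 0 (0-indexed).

3

[col 0] AF: children A:{A}, F:{G} ∪→ {A,G}; cost 1
[col 0] AFY: children AF:{A,G}, Y:{G} ∩→ {G}; cost 0
[col 0] AFMY: children AFY:{G}, M:{C} ∪→ {C,G}; cost 1
[col 0] AFMWY: children AFMY:{C,G}, W:{A} ∪→ {A,C,G}; cost 1
[col 1] AF: children A:{A}, F:{A} ∩→ {A}; cost 0
[col 1] AFY: children AF:{A}, Y:{G} ∪→ {A,G}; cost 1
[col 1] AFMY: children AFY:{A,G}, M:{C} ∪→ {A,C,G}; cost 1
[col 1] AFMWY: children AFMY:{A,C,G}, W:{T} ∪→ {A,C,G,T}; cost 1
[col 2] AF: children A:{T}, F:{C} ∪→ {C,T}; cost 1
[col 2] AFY: children AF:{C,T}, Y:{G} ∪→ {C,G,T}; cost 1
[col 2] AFMY: children AFY:{C,G,T}, M:{T} ∩→ {T}; cost 0
[col 2] AFMWY: children AFMY:{T}, W:{C} ∪→ {C,T}; cost 1
[col 3] AF: children A:{A}, F:{G} ∪→ {A,G}; cost 1
[col 3] AFY: children AF:{A,G}, Y:{C} ∪→ {A,C,G}; cost 1
[col 3] AFMY: children AFY:{A,C,G}, M:{T} ∪→ {A,C,G,T}; cost 1
[col 3] AFMWY: children AFMY:{A,C,G,T}, W:{G} ∩→ {G}; cost 0
[col 4] AF: children A:{G}, F:{G} ∩→ {G}; cost 0
[col 4] AFY: children AF:{G}, Y:{C} ∪→ {C,G}; cost 1
[col 4] AFMY: children AFY:{C,G}, M:{C} ∩→ {C}; cost 0
[col 4] AFMWY: children AFMY:{C}, W:{A} ∪→ {A,C}; cost 1
[col 5] AF: children A:{T}, F:{C} ∪→ {C,T}; cost 1
[col 5] AFY: children AF:{C,T}, Y:{T} ∩→ {T}; cost 0
[col 5] AFMY: children AFY:{T}, M:{T} ∩→ {T}; cost 0
[col 5] AFMWY: children AFMY:{T}, W:{A} ∪→ {A,T}; cost 1
[col 6] AF: children A:{A}, F:{T} ∪→ {A,T}; cost 1
[col 6] AFY: children AF:{A,T}, Y:{A} ∩→ {A}; cost 0
[col 6] AFMY: children AFY:{A}, M:{G} ∪→ {A,G}; cost 1
[col 6] AFMWY: children AFMY:{A,G}, W:{G} ∩→ {G}; cost 0
per-site changes: [3, 3, 3, 3, 2, 2, 2]; total = 18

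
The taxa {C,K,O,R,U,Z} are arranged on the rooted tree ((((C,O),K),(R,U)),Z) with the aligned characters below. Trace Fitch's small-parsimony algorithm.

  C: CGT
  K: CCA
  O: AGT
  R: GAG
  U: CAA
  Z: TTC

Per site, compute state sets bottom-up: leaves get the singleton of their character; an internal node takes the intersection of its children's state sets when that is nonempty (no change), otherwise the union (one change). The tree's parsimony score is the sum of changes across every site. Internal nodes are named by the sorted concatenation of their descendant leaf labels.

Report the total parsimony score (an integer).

9

[col 0] CO: children C:{C}, O:{A} ∪→ {A,C}; cost 1
[col 0] CKO: children CO:{A,C}, K:{C} ∩→ {C}; cost 0
[col 0] RU: children R:{G}, U:{C} ∪→ {C,G}; cost 1
[col 0] CKORU: children CKO:{C}, RU:{C,G} ∩→ {C}; cost 0
[col 0] CKORUZ: children CKORU:{C}, Z:{T} ∪→ {C,T}; cost 1
[col 1] CO: children C:{G}, O:{G} ∩→ {G}; cost 0
[col 1] CKO: children CO:{G}, K:{C} ∪→ {C,G}; cost 1
[col 1] RU: children R:{A}, U:{A} ∩→ {A}; cost 0
[col 1] CKORU: children CKO:{C,G}, RU:{A} ∪→ {A,C,G}; cost 1
[col 1] CKORUZ: children CKORU:{A,C,G}, Z:{T} ∪→ {A,C,G,T}; cost 1
[col 2] CO: children C:{T}, O:{T} ∩→ {T}; cost 0
[col 2] CKO: children CO:{T}, K:{A} ∪→ {A,T}; cost 1
[col 2] RU: children R:{G}, U:{A} ∪→ {A,G}; cost 1
[col 2] CKORU: children CKO:{A,T}, RU:{A,G} ∩→ {A}; cost 0
[col 2] CKORUZ: children CKORU:{A}, Z:{C} ∪→ {A,C}; cost 1
per-site changes: [3, 3, 3]; total = 9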